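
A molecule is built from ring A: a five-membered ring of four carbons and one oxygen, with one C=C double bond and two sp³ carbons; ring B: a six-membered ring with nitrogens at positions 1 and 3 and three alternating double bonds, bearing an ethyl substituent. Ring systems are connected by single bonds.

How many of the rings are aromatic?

1

Ring A has two sp³ carbons, so it is not fully conjugated — not aromatic (2,3-dihydrofuran).
Ring B has a continuous p-orbital overlap around the ring; 3 ring double bonds give 6 π electrons. 6 = 4(1)+2, so ring B is aromatic (pyrimidine).
Aromatic: B. Total: 1.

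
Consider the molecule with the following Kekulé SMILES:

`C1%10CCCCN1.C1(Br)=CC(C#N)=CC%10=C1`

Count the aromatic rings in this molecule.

The SMILES encodes a six-membered saturated ring of five carbons and one N–H nitrogen; a six-membered carbon ring with three alternating C=C double bonds.
The 6-membered ring with one N–H has only sp³ atoms, so it is not fully conjugated — not aromatic (piperidine).
The 6-membered ring is fully conjugated (every ring atom contributes a p orbital); 3 ring double bonds give 6 π electrons. Since 6 = 4n+2 (n=1), it is aromatic (benzene).
1 of the 2 rings is aromatic. Total: 1.

1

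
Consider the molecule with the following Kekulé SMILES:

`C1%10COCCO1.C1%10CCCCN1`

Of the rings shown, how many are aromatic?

0

The SMILES encodes a six-membered saturated ring with oxygens at positions 1 and 4; a six-membered saturated ring of five carbons and one N–H nitrogen.
The 6-membered ring with two oxygens (1,4) has only sp³ atoms, so it is not fully conjugated — not aromatic (1,4-dioxane).
The 6-membered ring with one N–H has only sp³ atoms, so it is not fully conjugated — not aromatic (piperidine).
None of the rings are aromatic. Total: 0.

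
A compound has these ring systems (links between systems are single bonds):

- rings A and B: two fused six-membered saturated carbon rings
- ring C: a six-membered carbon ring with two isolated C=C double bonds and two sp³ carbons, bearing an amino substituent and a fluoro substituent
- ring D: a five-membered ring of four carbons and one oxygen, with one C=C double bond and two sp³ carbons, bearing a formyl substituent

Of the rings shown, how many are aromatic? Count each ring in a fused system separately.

0

Ring A has only sp³ atoms, so it is not fully conjugated — not aromatic (cyclohexane ring).
Ring B has only sp³ atoms, so it is not fully conjugated — not aromatic (cyclohexane ring).
Ring C has two sp³ carbons, so it is not fully conjugated — not aromatic (1,4-cyclohexadiene).
Ring D has two sp³ carbons, so it is not fully conjugated — not aromatic (2,3-dihydrofuran).
No ring is aromatic. Total: 0.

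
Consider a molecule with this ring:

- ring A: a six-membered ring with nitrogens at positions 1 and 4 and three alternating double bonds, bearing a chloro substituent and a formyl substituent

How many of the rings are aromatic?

Ring A has a continuous p-orbital overlap around the ring; 3 ring double bonds give 6 π electrons. 6 = 4(1)+2, so ring A is aromatic (pyrazine).

1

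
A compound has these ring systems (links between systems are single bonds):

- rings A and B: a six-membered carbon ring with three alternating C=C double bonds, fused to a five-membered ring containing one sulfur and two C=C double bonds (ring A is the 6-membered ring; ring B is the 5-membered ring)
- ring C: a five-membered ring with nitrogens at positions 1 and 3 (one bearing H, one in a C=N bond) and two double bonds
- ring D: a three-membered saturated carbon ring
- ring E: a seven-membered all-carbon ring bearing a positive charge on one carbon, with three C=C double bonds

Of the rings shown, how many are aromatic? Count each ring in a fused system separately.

Rings A and B form a fused bicyclic system (with one sulfur) with 9 sp² atoms and 10 π electrons from ring double bonds plus a heteroatom lone pair. 10 = 4(2)+2, so the system is aromatic and both rings count as aromatic (benzothiophene).
Ring C has a continuous p-orbital overlap around the ring; 2 ring double bonds (4 π electrons) plus a heteroatom lone pair (2) give 6 π electrons. 6 = 4(1)+2, so ring C is aromatic (imidazole).
Ring D has only sp³ atoms, so it is not fully conjugated — not aromatic (cyclopropane).
Ring E has a continuous p-orbital overlap around the ring; 3 ring double bonds (6 π electrons) plus the carbocation's empty p orbital (0, but keeps the ring conjugated) give 6 π electrons. Since 6 = 4n+2 (n=1), ring E is aromatic (tropylium cation).
Aromatic: A, B, C, E. Total: 4.

4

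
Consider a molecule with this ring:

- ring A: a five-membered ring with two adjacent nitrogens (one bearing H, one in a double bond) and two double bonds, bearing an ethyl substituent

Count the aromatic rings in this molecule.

1

Ring A is planar and fully conjugated; 2 ring double bonds (4 π electrons) plus a heteroatom lone pair (2) give 6 π electrons. Since 6 = 4n+2 (n=1), ring A is aromatic (pyrazole).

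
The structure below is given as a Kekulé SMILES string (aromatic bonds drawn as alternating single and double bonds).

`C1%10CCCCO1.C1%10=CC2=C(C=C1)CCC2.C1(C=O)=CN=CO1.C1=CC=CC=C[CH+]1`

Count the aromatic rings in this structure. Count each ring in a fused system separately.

The SMILES encodes a six-membered saturated ring of five carbons and one oxygen; a six-membered carbon ring with three alternating C=C double bonds, fused to a saturated five-membered carbon ring; a five-membered ring with an oxygen at position 1 and a nitrogen at position 3 (in a C=N bond), with two double bonds; a seven-membered all-carbon ring bearing a positive charge on one carbon, with three C=C double bonds.
The 6-membered ring with one oxygen has only sp³ atoms, so it is not fully conjugated — not aromatic (tetrahydropyran).
The 6-membered ring is planar and fully conjugated; 3 ring double bonds give 6 π electrons. That satisfies 4n+2 with n=1, so it is aromatic (benzene ring).
The 5-membered ring has three sp³ carbons, so it is not fully conjugated — not aromatic (cyclopentane ring).
The 5-membered ring with one oxygen and one =N– is fully conjugated (every ring atom contributes a p orbital); 2 ring double bonds (4 π electrons) plus a heteroatom lone pair (2) give 6 π electrons. Since 6 = 4n+2 (n=1), it is aromatic (oxazole).
The 7-membered ring is planar and fully conjugated; 3 ring double bonds (6 π electrons) plus the carbocation's empty p orbital (0, but keeps the ring conjugated) give 6 π electrons. That satisfies 4n+2 with n=1, so it is aromatic (tropylium cation).
3 of the 5 rings are aromatic. Total: 3.

3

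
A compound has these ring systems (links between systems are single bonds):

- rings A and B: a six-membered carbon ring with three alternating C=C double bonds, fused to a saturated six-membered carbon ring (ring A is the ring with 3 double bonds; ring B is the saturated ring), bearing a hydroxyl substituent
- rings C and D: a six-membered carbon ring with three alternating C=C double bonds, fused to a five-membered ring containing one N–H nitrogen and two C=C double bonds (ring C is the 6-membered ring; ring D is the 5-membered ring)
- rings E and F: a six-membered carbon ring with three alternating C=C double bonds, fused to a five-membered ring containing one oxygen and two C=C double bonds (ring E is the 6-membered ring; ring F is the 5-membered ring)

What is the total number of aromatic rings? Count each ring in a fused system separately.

5

Ring A is fully conjugated (every ring atom contributes a p orbital); 3 ring double bonds give 6 π electrons. Since 6 = 4n+2 (n=1), ring A is aromatic (benzene ring).
Ring B has four sp³ carbons, so it is not fully conjugated — not aromatic (cyclohexane ring).
Rings C and D form a fused bicyclic system (with one N–H) with 9 sp² atoms and 10 π electrons from ring double bonds plus a heteroatom lone pair. 10 = 4(2)+2, so the system is aromatic and both rings count as aromatic (indole).
Rings E and F form a fused bicyclic system (with one oxygen) with 9 sp² atoms and 10 π electrons from ring double bonds plus a heteroatom lone pair. 10 = 4(2)+2, so the system is aromatic and both rings count as aromatic (benzofuran).
Aromatic: A, C, D, E, F. Total: 5.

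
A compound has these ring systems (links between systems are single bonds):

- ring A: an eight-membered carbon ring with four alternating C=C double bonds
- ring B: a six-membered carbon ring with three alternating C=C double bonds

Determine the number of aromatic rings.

1

Ring A has only sp² ring atoms; a planar conformation would have a fully conjugated π system of 8 electrons. But 8 = 4(2), which is 4n not 4n+2, so ring A is not aromatic (cyclooctatetraene) — cyclooctatetraene distorts into a non-planar tub to avoid antiaromaticity.
Ring B is fully conjugated (every ring atom contributes a p orbital); 3 ring double bonds give 6 π electrons. Since 6 = 4n+2 (n=1), ring B is aromatic (benzene).
Aromatic: B. Total: 1.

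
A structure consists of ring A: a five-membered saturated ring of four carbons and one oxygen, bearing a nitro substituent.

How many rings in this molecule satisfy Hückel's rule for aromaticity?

Ring A has only sp³ atoms, so it is not fully conjugated — not aromatic (tetrahydrofuran).

0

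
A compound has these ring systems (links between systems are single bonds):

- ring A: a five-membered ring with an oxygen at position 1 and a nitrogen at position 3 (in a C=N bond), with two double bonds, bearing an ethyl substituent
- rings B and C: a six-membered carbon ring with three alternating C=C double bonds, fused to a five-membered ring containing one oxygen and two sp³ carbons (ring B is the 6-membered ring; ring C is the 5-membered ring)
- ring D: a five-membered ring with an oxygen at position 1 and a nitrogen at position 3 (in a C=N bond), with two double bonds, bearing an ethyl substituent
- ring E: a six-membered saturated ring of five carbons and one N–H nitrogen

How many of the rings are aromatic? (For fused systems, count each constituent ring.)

3

Ring A is fully conjugated (every ring atom contributes a p orbital); 2 ring double bonds (4 π electrons) plus a heteroatom lone pair (2) give 6 π electrons. 6 = 4(1)+2, so ring A is aromatic (oxazole).
Ring B is planar and fully conjugated; 3 ring double bonds give 6 π electrons. 6 = 4(1)+2, so ring B is aromatic (benzene ring).
Ring C has two sp³ carbons, so it is not fully conjugated — not aromatic (oxolane ring).
Ring D has a continuous p-orbital overlap around the ring; 2 ring double bonds (4 π electrons) plus a heteroatom lone pair (2) give 6 π electrons. 6 = 4(1)+2, so ring D is aromatic (oxazole).
Ring E has only sp³ atoms, so it is not fully conjugated — not aromatic (piperidine).
Aromatic: A, B, D. Total: 3.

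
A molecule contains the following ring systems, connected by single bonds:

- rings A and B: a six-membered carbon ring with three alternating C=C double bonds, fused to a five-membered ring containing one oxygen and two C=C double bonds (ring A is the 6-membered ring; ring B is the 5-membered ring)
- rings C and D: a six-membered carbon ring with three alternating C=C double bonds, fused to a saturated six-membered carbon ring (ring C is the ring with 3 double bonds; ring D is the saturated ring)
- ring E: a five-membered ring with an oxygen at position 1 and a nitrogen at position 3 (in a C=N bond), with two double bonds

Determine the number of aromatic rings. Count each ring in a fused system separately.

Rings A and B form a fused bicyclic system (with one oxygen) with 9 sp² atoms and 10 π electrons from ring double bonds plus a heteroatom lone pair. 10 = 4(2)+2, so the system is aromatic and both rings count as aromatic (benzofuran).
Ring C is planar and fully conjugated; 3 ring double bonds give 6 π electrons. 6 = 4(1)+2, so ring C is aromatic (benzene ring).
Ring D has four sp³ carbons, so it is not fully conjugated — not aromatic (cyclohexane ring).
Ring E has a continuous p-orbital overlap around the ring; 2 ring double bonds (4 π electrons) plus a heteroatom lone pair (2) give 6 π electrons. 6 = 4(1)+2, so ring E is aromatic (oxazole).
Aromatic: A, B, C, E. Total: 4.

4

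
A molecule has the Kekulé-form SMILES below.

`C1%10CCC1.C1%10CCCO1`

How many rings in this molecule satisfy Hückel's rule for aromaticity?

0

The SMILES encodes a four-membered saturated carbon ring; a five-membered saturated ring of four carbons and one oxygen.
The 4-membered ring has only sp³ atoms, so it is not fully conjugated — not aromatic (cyclobutane).
The 5-membered ring with one oxygen has only sp³ atoms, so it is not fully conjugated — not aromatic (tetrahydrofuran).
None of the rings are aromatic. Total: 0.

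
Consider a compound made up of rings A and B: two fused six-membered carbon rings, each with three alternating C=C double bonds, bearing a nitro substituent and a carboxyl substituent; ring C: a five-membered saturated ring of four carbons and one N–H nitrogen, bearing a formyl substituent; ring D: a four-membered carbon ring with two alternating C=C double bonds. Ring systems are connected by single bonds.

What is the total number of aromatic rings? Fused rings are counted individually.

2

Rings A and B form a fused bicyclic system with 10 sp² atoms and 10 π electrons from ring double bonds. 10 = 4(2)+2, so the system is aromatic and both rings count as aromatic (naphthalene).
Ring C has only sp³ atoms, so it is not fully conjugated — not aromatic (pyrrolidine).
Ring D has only sp² ring atoms; a planar conformation would have a fully conjugated π system of 4 electrons. But 4 = 4(1), which is 4n not 4n+2, so ring D is not aromatic (cyclobutadiene) — cyclobutadiene is antiaromatic and distorts to a rectangle.
Aromatic: A, B. Total: 2.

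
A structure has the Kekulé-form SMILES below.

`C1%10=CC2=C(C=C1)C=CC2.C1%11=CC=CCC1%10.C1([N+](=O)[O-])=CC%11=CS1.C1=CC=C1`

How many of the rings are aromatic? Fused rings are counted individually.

2

The SMILES encodes a six-membered carbon ring with three alternating C=C double bonds, fused to a five-membered carbon ring containing one C=C double bond and one sp³ carbon; a six-membered carbon ring with two conjugated C=C double bonds and two sp³ carbons; a five-membered ring of four carbons and one sulfur, with two C=C double bonds; a four-membered carbon ring with two alternating C=C double bonds.
The 6-membered ring is fully conjugated (every ring atom contributes a p orbital); 3 ring double bonds give 6 π electrons. 6 = 4(1)+2, so it is aromatic (benzene ring).
The 5-membered ring has one sp³ carbon, so it is not fully conjugated — not aromatic (cyclopentene ring).
The second 6-membered ring has two sp³ carbons, so it is not fully conjugated — not aromatic (1,3-cyclohexadiene).
The 5-membered ring with one sulfur is fully conjugated (every ring atom contributes a p orbital); 2 ring double bonds (4 π electrons) plus a heteroatom lone pair (2) give 6 π electrons. That satisfies 4n+2 with n=1, so it is aromatic (thiophene).
The 4-membered ring has only sp² ring atoms; a planar conformation would have a fully conjugated π system of 4 electrons. But 4 = 4(1), which is 4n not 4n+2, so it is not aromatic (cyclobutadiene) — cyclobutadiene is antiaromatic and distorts to a rectangle.
2 of the 5 rings are aromatic. Total: 2.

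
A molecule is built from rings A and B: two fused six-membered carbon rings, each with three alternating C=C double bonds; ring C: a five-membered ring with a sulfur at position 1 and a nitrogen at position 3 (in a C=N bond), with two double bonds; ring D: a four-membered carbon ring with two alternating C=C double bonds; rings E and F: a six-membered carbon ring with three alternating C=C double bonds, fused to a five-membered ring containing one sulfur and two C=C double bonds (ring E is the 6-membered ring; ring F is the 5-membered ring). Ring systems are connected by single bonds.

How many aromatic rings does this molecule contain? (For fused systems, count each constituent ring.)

5

Rings A and B form a fused bicyclic system with 10 sp² atoms and 10 π electrons from ring double bonds. 10 = 4(2)+2, so the system is aromatic and both rings count as aromatic (naphthalene).
Ring C has a continuous p-orbital overlap around the ring; 2 ring double bonds (4 π electrons) plus a heteroatom lone pair (2) give 6 π electrons. That satisfies 4n+2 with n=1, so ring C is aromatic (thiazole).
Ring D has only sp² ring atoms; a planar conformation would have a fully conjugated π system of 4 electrons. But 4 = 4(1), which is 4n not 4n+2, so ring D is not aromatic (cyclobutadiene) — cyclobutadiene is antiaromatic and distorts to a rectangle.
Rings E and F form a fused bicyclic system (with one sulfur) with 9 sp² atoms and 10 π electrons from ring double bonds plus a heteroatom lone pair. 10 = 4(2)+2, so the system is aromatic and both rings count as aromatic (benzothiophene).
Aromatic: A, B, C, E, F. Total: 5.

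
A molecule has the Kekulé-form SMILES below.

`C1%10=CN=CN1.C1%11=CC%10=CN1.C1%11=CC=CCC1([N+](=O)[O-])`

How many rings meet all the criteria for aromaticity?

2

The SMILES encodes a five-membered ring with nitrogens at positions 1 and 3 (one bearing H, one in a C=N bond) and two double bonds; a five-membered ring of four carbons and one nitrogen bearing a hydrogen, with two C=C double bonds; a six-membered carbon ring with two conjugated C=C double bonds and two sp³ carbons.
The 5-membered ring with two nitrogens (one N–H, one =N–) is fully conjugated (every ring atom contributes a p orbital); 2 ring double bonds (4 π electrons) plus a heteroatom lone pair (2) give 6 π electrons. Since 6 = 4n+2 (n=1), it is aromatic (imidazole).
The 5-membered ring with one N–H has a continuous p-orbital overlap around the ring; 2 ring double bonds (4 π electrons) plus a heteroatom lone pair (2) give 6 π electrons. That satisfies 4n+2 with n=1, so it is aromatic (pyrrole).
The 6-membered ring has two sp³ carbons, so it is not fully conjugated — not aromatic (1,3-cyclohexadiene).
2 of the 3 rings are aromatic. Total: 2.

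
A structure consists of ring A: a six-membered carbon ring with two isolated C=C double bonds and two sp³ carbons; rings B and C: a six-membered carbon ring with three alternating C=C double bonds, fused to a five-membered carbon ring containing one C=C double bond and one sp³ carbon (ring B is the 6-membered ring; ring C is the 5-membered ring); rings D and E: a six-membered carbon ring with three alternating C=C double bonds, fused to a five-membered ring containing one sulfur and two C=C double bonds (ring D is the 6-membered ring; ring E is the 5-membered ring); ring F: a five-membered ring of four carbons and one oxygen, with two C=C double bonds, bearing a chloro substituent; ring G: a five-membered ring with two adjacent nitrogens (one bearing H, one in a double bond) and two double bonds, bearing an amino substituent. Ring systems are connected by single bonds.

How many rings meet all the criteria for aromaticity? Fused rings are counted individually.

Ring A has two sp³ carbons, so it is not fully conjugated — not aromatic (1,4-cyclohexadiene).
Ring B is fully conjugated (every ring atom contributes a p orbital); 3 ring double bonds give 6 π electrons. That satisfies 4n+2 with n=1, so ring B is aromatic (benzene ring).
Ring C has one sp³ carbon, so it is not fully conjugated — not aromatic (cyclopentene ring).
Rings D and E form a fused bicyclic system (with one sulfur) with 9 sp² atoms and 10 π electrons from ring double bonds plus a heteroatom lone pair. 10 = 4(2)+2, so the system is aromatic and both rings count as aromatic (benzothiophene).
Ring F is planar and fully conjugated; 2 ring double bonds (4 π electrons) plus a heteroatom lone pair (2) give 6 π electrons. 6 = 4(1)+2, so ring F is aromatic (furan).
Ring G has a continuous p-orbital overlap around the ring; 2 ring double bonds (4 π electrons) plus a heteroatom lone pair (2) give 6 π electrons. That satisfies 4n+2 with n=1, so ring G is aromatic (pyrazole).
Aromatic: B, D, E, F, G. Total: 5.

5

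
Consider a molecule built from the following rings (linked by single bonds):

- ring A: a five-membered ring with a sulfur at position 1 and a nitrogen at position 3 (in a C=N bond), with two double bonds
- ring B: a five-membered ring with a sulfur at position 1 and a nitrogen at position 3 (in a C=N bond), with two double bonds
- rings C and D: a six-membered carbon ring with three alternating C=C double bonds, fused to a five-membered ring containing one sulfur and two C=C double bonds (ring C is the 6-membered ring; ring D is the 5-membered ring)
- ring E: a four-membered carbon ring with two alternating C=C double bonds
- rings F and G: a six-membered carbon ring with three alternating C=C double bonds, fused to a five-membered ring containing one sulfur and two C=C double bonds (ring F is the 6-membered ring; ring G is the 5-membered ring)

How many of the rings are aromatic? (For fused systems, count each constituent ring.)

6

Ring A is planar and fully conjugated; 2 ring double bonds (4 π electrons) plus a heteroatom lone pair (2) give 6 π electrons. 6 = 4(1)+2, so ring A is aromatic (thiazole).
Ring B is fully conjugated (every ring atom contributes a p orbital); 2 ring double bonds (4 π electrons) plus a heteroatom lone pair (2) give 6 π electrons. 6 = 4(1)+2, so ring B is aromatic (thiazole).
Rings C and D form a fused bicyclic system (with one sulfur) with 9 sp² atoms and 10 π electrons from ring double bonds plus a heteroatom lone pair. 10 = 4(2)+2, so the system is aromatic and both rings count as aromatic (benzothiophene).
Ring E has only sp² ring atoms; a planar conformation would have a fully conjugated π system of 4 electrons. But 4 = 4(1), which is 4n not 4n+2, so ring E is not aromatic (cyclobutadiene) — cyclobutadiene is antiaromatic and distorts to a rectangle.
Rings F and G form a fused bicyclic system (with one sulfur) with 9 sp² atoms and 10 π electrons from ring double bonds plus a heteroatom lone pair. 10 = 4(2)+2, so the system is aromatic and both rings count as aromatic (benzothiophene).
Aromatic: A, B, C, D, F, G. Total: 6.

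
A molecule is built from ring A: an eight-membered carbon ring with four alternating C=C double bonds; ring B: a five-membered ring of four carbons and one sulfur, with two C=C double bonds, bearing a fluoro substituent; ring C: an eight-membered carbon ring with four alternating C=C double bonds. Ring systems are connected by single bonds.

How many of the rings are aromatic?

1

Ring A has only sp² ring atoms; a planar conformation would have a fully conjugated π system of 8 electrons. But 8 = 4(2), which is 4n not 4n+2, so ring A is not aromatic (cyclooctatetraene) — cyclooctatetraene distorts into a non-planar tub to avoid antiaromaticity.
Ring B is planar and fully conjugated; 2 ring double bonds (4 π electrons) plus a heteroatom lone pair (2) give 6 π electrons. 6 = 4(1)+2, so ring B is aromatic (thiophene).
Ring C has only sp² ring atoms; a planar conformation would have a fully conjugated π system of 8 electrons. But 8 = 4(2), which is 4n not 4n+2, so ring C is not aromatic (cyclooctatetraene) — cyclooctatetraene distorts into a non-planar tub to avoid antiaromaticity.
Aromatic: B. Total: 1.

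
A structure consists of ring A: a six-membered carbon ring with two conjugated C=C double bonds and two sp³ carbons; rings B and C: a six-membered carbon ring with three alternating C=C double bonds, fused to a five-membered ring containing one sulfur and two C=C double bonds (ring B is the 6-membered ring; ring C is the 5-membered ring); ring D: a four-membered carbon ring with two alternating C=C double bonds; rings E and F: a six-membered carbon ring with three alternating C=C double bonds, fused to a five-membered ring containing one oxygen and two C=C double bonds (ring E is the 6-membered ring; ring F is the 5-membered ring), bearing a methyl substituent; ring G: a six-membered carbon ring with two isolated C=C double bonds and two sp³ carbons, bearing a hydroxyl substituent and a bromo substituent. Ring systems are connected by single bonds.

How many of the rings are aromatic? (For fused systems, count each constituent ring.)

4

Ring A has two sp³ carbons, so it is not fully conjugated — not aromatic (1,3-cyclohexadiene).
Rings B and C form a fused bicyclic system (with one sulfur) with 9 sp² atoms and 10 π electrons from ring double bonds plus a heteroatom lone pair. 10 = 4(2)+2, so the system is aromatic and both rings count as aromatic (benzothiophene).
Ring D has only sp² ring atoms; a planar conformation would have a fully conjugated π system of 4 electrons. But 4 = 4(1), which is 4n not 4n+2, so ring D is not aromatic (cyclobutadiene) — cyclobutadiene is antiaromatic and distorts to a rectangle.
Rings E and F form a fused bicyclic system (with one oxygen) with 9 sp² atoms and 10 π electrons from ring double bonds plus a heteroatom lone pair. 10 = 4(2)+2, so the system is aromatic and both rings count as aromatic (benzofuran).
Ring G has two sp³ carbons, so it is not fully conjugated — not aromatic (1,4-cyclohexadiene).
Aromatic: B, C, E, F. Total: 4.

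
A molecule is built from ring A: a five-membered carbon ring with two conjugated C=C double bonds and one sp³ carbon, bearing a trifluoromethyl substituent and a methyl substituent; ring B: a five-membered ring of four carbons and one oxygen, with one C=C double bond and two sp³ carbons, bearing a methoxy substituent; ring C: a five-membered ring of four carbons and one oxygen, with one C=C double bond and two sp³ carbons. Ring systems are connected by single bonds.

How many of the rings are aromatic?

0

Ring A has one sp³ carbon, so it is not fully conjugated — not aromatic (cyclopentadiene).
Ring B has two sp³ carbons, so it is not fully conjugated — not aromatic (2,3-dihydrofuran).
Ring C has two sp³ carbons, so it is not fully conjugated — not aromatic (2,3-dihydrofuran).
No ring is aromatic. Total: 0.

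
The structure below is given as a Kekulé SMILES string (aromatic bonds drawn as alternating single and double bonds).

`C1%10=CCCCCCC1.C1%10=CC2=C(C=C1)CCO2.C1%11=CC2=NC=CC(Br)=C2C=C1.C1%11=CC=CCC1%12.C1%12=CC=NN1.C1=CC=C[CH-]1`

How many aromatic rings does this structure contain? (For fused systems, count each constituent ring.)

The SMILES encodes an eight-membered carbon ring with one C=C double bond; a six-membered carbon ring with three alternating C=C double bonds, fused to a five-membered ring containing one oxygen and two sp³ carbons; two fused six-membered rings, each with three alternating double bonds; one ring is all carbon and the other has one ring nitrogen; a six-membered carbon ring with two conjugated C=C double bonds and two sp³ carbons; a five-membered ring with two adjacent nitrogens (one bearing H, one in a double bond) and two double bonds; a five-membered all-carbon ring bearing a negative charge on one carbon, with two C=C double bonds.
The 8-membered ring has six sp³ carbons, so it is not fully conjugated — not aromatic (cyclooctene).
The 6-membered ring has a continuous p-orbital overlap around the ring; 3 ring double bonds give 6 π electrons. Since 6 = 4n+2 (n=1), it is aromatic (benzene ring).
The 5-membered ring with one oxygen has two sp³ carbons, so it is not fully conjugated — not aromatic (oxolane ring).
The fused 6/6-membered bicyclic (with one nitrogen) is a single π system with 10 sp² atoms and 10 π electrons from ring double bonds. 10 = 4(2)+2, so the system is aromatic and both rings count as aromatic (quinoline).
The second 6-membered ring has two sp³ carbons, so it is not fully conjugated — not aromatic (1,3-cyclohexadiene).
The 5-membered ring with two adjacent nitrogens (one N–H, one =N–) has a continuous p-orbital overlap around the ring; 2 ring double bonds (4 π electrons) plus a heteroatom lone pair (2) give 6 π electrons. 6 = 4(1)+2, so it is aromatic (pyrazole).
The 5-membered ring has a continuous p-orbital overlap around the ring; 2 ring double bonds (4 π electrons) plus the carbanion lone pair (2) give 6 π electrons. Since 6 = 4n+2 (n=1), it is aromatic (cyclopentadienyl anion).
5 of the 8 rings are aromatic. Total: 5.

5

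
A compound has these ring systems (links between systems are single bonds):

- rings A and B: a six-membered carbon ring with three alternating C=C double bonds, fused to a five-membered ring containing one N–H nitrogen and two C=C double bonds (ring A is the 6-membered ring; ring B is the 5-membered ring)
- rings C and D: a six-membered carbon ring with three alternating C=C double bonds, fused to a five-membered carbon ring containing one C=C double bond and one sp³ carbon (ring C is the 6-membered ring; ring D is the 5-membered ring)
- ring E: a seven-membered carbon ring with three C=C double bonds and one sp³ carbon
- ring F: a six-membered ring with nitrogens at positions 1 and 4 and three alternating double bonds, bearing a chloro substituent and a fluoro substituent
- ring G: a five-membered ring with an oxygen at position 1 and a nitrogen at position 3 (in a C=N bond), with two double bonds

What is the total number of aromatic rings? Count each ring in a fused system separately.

5

Rings A and B form a fused bicyclic system (with one N–H) with 9 sp² atoms and 10 π electrons from ring double bonds plus a heteroatom lone pair. 10 = 4(2)+2, so the system is aromatic and both rings count as aromatic (indole).
Ring C is fully conjugated (every ring atom contributes a p orbital); 3 ring double bonds give 6 π electrons. That satisfies 4n+2 with n=1, so ring C is aromatic (benzene ring).
Ring D has one sp³ carbon, so it is not fully conjugated — not aromatic (cyclopentene ring).
Ring E has one sp³ carbon, so it is not fully conjugated — not aromatic (cycloheptatriene).
Ring F is fully conjugated (every ring atom contributes a p orbital); 3 ring double bonds give 6 π electrons. That satisfies 4n+2 with n=1, so ring F is aromatic (pyrazine).
Ring G is planar and fully conjugated; 2 ring double bonds (4 π electrons) plus a heteroatom lone pair (2) give 6 π electrons. 6 = 4(1)+2, so ring G is aromatic (oxazole).
Aromatic: A, B, C, F, G. Total: 5.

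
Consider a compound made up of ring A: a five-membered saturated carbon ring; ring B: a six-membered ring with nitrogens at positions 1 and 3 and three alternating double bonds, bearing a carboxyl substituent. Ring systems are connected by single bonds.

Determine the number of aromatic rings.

Ring A has only sp³ atoms, so it is not fully conjugated — not aromatic (cyclopentane).
Ring B has a continuous p-orbital overlap around the ring; 3 ring double bonds give 6 π electrons. That satisfies 4n+2 with n=1, so ring B is aromatic (pyrimidine).
Aromatic: B. Total: 1.

1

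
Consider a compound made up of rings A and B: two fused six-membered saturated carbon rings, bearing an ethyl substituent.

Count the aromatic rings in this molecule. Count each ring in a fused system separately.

Ring A has only sp³ atoms, so it is not fully conjugated — not aromatic (cyclohexane ring).
Ring B has only sp³ atoms, so it is not fully conjugated — not aromatic (cyclohexane ring).
No ring is aromatic. Total: 0.

0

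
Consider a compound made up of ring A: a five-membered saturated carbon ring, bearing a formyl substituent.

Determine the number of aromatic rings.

Ring A has only sp³ atoms, so it is not fully conjugated — not aromatic (cyclopentane).

0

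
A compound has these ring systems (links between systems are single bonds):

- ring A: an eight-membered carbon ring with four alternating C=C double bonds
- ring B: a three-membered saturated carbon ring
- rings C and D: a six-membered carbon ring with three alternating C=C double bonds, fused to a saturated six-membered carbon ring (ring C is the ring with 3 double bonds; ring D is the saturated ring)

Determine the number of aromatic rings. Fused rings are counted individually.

Ring A has only sp² ring atoms; a planar conformation would have a fully conjugated π system of 8 electrons. But 8 = 4(2), which is 4n not 4n+2, so ring A is not aromatic (cyclooctatetraene) — cyclooctatetraene distorts into a non-planar tub to avoid antiaromaticity.
Ring B has only sp³ atoms, so it is not fully conjugated — not aromatic (cyclopropane).
Ring C has a continuous p-orbital overlap around the ring; 3 ring double bonds give 6 π electrons. That satisfies 4n+2 with n=1, so ring C is aromatic (benzene ring).
Ring D has four sp³ carbons, so it is not fully conjugated — not aromatic (cyclohexane ring).
Aromatic: C. Total: 1.

1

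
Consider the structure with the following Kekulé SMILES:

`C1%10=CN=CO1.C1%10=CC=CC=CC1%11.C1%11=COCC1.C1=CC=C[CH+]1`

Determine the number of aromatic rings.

1

The SMILES encodes a five-membered ring with an oxygen at position 1 and a nitrogen at position 3 (in a C=N bond), with two double bonds; a seven-membered carbon ring with three C=C double bonds and one sp³ carbon; a five-membered ring of four carbons and one oxygen, with one C=C double bond and two sp³ carbons; a five-membered all-carbon ring bearing a positive charge on one carbon, with two C=C double bonds.
The 5-membered ring with one oxygen and one =N– has a continuous p-orbital overlap around the ring; 2 ring double bonds (4 π electrons) plus a heteroatom lone pair (2) give 6 π electrons. 6 = 4(1)+2, so it is aromatic (oxazole).
The 7-membered ring has one sp³ carbon, so it is not fully conjugated — not aromatic (cycloheptatriene).
The 5-membered ring with one oxygen has two sp³ carbons, so it is not fully conjugated — not aromatic (2,3-dihydrofuran).
The 5-membered ring has only sp² ring atoms; a planar conformation would have a fully conjugated π system of 4 electrons. But 4 = 4(1), which is 4n not 4n+2, so it is not aromatic (cyclopentadienyl cation).
1 of the 4 rings is aromatic. Total: 1.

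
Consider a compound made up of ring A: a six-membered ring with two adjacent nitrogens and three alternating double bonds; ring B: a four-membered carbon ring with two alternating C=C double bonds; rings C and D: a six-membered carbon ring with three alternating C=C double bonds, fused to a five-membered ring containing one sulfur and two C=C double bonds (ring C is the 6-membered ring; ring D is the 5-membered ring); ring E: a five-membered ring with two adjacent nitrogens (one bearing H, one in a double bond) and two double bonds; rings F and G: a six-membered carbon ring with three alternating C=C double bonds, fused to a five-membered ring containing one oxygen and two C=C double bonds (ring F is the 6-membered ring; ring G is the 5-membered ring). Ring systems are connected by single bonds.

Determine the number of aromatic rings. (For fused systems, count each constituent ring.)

Ring A is fully conjugated (every ring atom contributes a p orbital); 3 ring double bonds give 6 π electrons. 6 = 4(1)+2, so ring A is aromatic (pyridazine).
Ring B has only sp² ring atoms; a planar conformation would have a fully conjugated π system of 4 electrons. But 4 = 4(1), which is 4n not 4n+2, so ring B is not aromatic (cyclobutadiene) — cyclobutadiene is antiaromatic and distorts to a rectangle.
Rings C and D form a fused bicyclic system (with one sulfur) with 9 sp² atoms and 10 π electrons from ring double bonds plus a heteroatom lone pair. 10 = 4(2)+2, so the system is aromatic and both rings count as aromatic (benzothiophene).
Ring E has a continuous p-orbital overlap around the ring; 2 ring double bonds (4 π electrons) plus a heteroatom lone pair (2) give 6 π electrons. That satisfies 4n+2 with n=1, so ring E is aromatic (pyrazole).
Rings F and G form a fused bicyclic system (with one oxygen) with 9 sp² atoms and 10 π electrons from ring double bonds plus a heteroatom lone pair. 10 = 4(2)+2, so the system is aromatic and both rings count as aromatic (benzofuran).
Aromatic: A, C, D, E, F, G. Total: 6.

6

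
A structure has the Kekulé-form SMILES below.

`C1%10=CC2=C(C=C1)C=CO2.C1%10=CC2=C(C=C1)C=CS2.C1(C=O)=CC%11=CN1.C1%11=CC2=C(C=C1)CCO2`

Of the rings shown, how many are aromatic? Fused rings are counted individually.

The SMILES encodes a six-membered carbon ring with three alternating C=C double bonds, fused to a five-membered ring containing one oxygen and two C=C double bonds; a six-membered carbon ring with three alternating C=C double bonds, fused to a five-membered ring containing one sulfur and two C=C double bonds; a five-membered ring of four carbons and one nitrogen bearing a hydrogen, with two C=C double bonds; a six-membered carbon ring with three alternating C=C double bonds, fused to a five-membered ring containing one oxygen and two sp³ carbons.
The fused 6/5-membered bicyclic (with one oxygen) is a single π system with 9 sp² atoms and 10 π electrons from ring double bonds plus a heteroatom lone pair. 10 = 4(2)+2, so the system is aromatic and both rings count as aromatic (benzofuran).
The fused 6/5-membered bicyclic (with one sulfur) is a single π system with 9 sp² atoms and 10 π electrons from ring double bonds plus a heteroatom lone pair. 10 = 4(2)+2, so the system is aromatic and both rings count as aromatic (benzothiophene).
The 5-membered ring with one N–H is planar and fully conjugated; 2 ring double bonds (4 π electrons) plus a heteroatom lone pair (2) give 6 π electrons. That satisfies 4n+2 with n=1, so it is aromatic (pyrrole).
The 6-membered ring is planar and fully conjugated; 3 ring double bonds give 6 π electrons. That satisfies 4n+2 with n=1, so it is aromatic (benzene ring).
The 5-membered ring with one oxygen has two sp³ carbons, so it is not fully conjugated — not aromatic (oxolane ring).
6 of the 7 rings are aromatic. Total: 6.

6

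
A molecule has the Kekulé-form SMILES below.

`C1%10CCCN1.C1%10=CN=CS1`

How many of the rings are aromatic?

The SMILES encodes a five-membered saturated ring of four carbons and one N–H nitrogen; a five-membered ring with a sulfur at position 1 and a nitrogen at position 3 (in a C=N bond), with two double bonds.
The 5-membered ring with one N–H has only sp³ atoms, so it is not fully conjugated — not aromatic (pyrrolidine).
The 5-membered ring with one sulfur and one =N– has a continuous p-orbital overlap around the ring; 2 ring double bonds (4 π electrons) plus a heteroatom lone pair (2) give 6 π electrons. That satisfies 4n+2 with n=1, so it is aromatic (thiazole).
1 of the 2 rings is aromatic. Total: 1.

1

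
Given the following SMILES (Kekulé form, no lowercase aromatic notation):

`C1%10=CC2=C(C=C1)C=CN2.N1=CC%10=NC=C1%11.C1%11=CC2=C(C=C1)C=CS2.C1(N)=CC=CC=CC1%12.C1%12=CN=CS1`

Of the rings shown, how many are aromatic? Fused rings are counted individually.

The SMILES encodes a six-membered carbon ring with three alternating C=C double bonds, fused to a five-membered ring containing one N–H nitrogen and two C=C double bonds; a six-membered ring with nitrogens at positions 1 and 4 and three alternating double bonds; a six-membered carbon ring with three alternating C=C double bonds, fused to a five-membered ring containing one sulfur and two C=C double bonds; a seven-membered carbon ring with three C=C double bonds and one sp³ carbon; a five-membered ring with a sulfur at position 1 and a nitrogen at position 3 (in a C=N bond), with two double bonds.
The fused 6/5-membered bicyclic (with one N–H) is a single π system with 9 sp² atoms and 10 π electrons from ring double bonds plus a heteroatom lone pair. 10 = 4(2)+2, so the system is aromatic and both rings count as aromatic (indole).
The 6-membered ring with two nitrogens (1,4) is planar and fully conjugated; 3 ring double bonds give 6 π electrons. 6 = 4(1)+2, so it is aromatic (pyrazine).
The fused 6/5-membered bicyclic (with one sulfur) is a single π system with 9 sp² atoms and 10 π electrons from ring double bonds plus a heteroatom lone pair. 10 = 4(2)+2, so the system is aromatic and both rings count as aromatic (benzothiophene).
The 7-membered ring has one sp³ carbon, so it is not fully conjugated — not aromatic (cycloheptatriene).
The 5-membered ring with one sulfur and one =N– is planar and fully conjugated; 2 ring double bonds (4 π electrons) plus a heteroatom lone pair (2) give 6 π electrons. That satisfies 4n+2 with n=1, so it is aromatic (thiazole).
6 of the 7 rings are aromatic. Total: 6.

6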